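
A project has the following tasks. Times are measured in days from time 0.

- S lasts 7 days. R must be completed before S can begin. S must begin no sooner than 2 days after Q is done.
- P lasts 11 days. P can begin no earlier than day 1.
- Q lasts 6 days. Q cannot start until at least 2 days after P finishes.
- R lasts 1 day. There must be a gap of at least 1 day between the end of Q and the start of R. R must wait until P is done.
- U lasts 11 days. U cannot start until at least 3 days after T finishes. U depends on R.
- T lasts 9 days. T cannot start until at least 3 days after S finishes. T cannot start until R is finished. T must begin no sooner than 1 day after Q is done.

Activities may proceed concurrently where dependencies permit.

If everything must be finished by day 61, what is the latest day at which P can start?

7

Nothing follows U; the deadline of day 61 is its only limit. It must start by 61 − 11 = day 50.
T feeds into U (must start by day 50, minus 3-day gap → day 47); so T must finish by day 47 and therefore start by day 38.
S must finish before T (must start by day 38, minus 3-day gap → day 35). With a 7-day duration, S must start by 35 − 7 = day 28.
For R: S (must start by day 28); T (must start by day 38); U (must start by day 50). The most restrictive is day 28; with a 1-day duration, R must start by day 27.
Q must finish in time for R (must start by day 27, minus 1-day gap → day 26); S (must start by day 28, minus 2-day gap → day 26); T (must start by day 38, minus 1-day gap → day 37). The tightest is day 26, so Q must start by 26 − 6 = day 20.
P has several dependents: Q (must start by day 20, minus 2-day gap → day 18); R (must start by day 27). The earliest of those limits is day 18, so P must start by 18 − 11 = day 7.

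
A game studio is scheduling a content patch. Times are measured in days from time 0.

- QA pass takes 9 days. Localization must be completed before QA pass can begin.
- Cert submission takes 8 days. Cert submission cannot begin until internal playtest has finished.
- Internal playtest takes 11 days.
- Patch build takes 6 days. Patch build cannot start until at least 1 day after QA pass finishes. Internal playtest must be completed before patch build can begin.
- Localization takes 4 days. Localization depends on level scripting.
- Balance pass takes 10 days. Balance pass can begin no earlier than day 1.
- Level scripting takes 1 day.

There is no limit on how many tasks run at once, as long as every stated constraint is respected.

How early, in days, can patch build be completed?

21

Nothing blocks internal playtest, so it runs from day 0 to day 11.
Nothing blocks level scripting, so it runs from day 0 to day 1.
After level scripting (finishes day 1), localization can start at day 1 and finishes at day 5.
After localization (finishes day 5), QA pass can start at day 5 and finishes at day 14.
Patch build cannot start until QA pass (finishes day 14, plus 1-day gap → day 15); internal playtest (finishes day 11). The controlling bound is day 15, so patch build finishes at 15 + 6 = day 21.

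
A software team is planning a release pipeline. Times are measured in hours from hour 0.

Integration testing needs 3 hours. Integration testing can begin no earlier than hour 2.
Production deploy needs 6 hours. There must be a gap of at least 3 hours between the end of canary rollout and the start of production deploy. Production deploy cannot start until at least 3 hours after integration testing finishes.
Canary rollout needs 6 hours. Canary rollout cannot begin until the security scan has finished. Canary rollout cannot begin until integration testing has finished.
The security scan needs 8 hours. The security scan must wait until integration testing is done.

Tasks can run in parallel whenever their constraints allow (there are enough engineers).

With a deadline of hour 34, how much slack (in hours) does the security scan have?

After its own release at hour 2, integration testing can start at hour 2 and finishes at hour 5.
The security scan waits on integration testing (finishes hour 5), so it starts at hour 5 and finishes at 5 + 8 = hour 13.

Working backward from the deadline:
Production deploy has no dependents, so it just needs to finish by hour 34. Starting by 34 − 6 = hour 28 achieves that.
Since production deploy (must start by hour 28, minus 3-hour gap → hour 25) depends on it, canary rollout must finish by hour 25. Backing off its 6-hour duration gives a latest start of hour 19.
The security scan feeds into canary rollout (must start by hour 19); so the security scan must finish by hour 19 and therefore start by hour 11.
So the security scan can start as early as hour 5 and as late as hour 11, giving 11 − 5 = 6 hours of slack.

6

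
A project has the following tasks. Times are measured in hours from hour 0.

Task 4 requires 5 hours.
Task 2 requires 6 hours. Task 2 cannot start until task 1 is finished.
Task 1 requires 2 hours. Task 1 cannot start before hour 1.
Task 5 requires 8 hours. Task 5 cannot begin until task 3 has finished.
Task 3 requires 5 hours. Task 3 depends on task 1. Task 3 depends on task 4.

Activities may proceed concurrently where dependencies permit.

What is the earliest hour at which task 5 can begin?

10

Nothing blocks task 4, so it runs from hour 0 to hour 5.
Task 1 waits on its own release at hour 1, so it starts at hour 1 and finishes at 1 + 2 = hour 3.
For task 3: task 1 (finishes hour 3); task 4 (finishes hour 5). Taking the maximum gives a start of hour 5, and it finishes at 5 + 5 = hour 10.
Task 5 waits on task 3 (finishes hour 10), so the earliest it can start is hour 10.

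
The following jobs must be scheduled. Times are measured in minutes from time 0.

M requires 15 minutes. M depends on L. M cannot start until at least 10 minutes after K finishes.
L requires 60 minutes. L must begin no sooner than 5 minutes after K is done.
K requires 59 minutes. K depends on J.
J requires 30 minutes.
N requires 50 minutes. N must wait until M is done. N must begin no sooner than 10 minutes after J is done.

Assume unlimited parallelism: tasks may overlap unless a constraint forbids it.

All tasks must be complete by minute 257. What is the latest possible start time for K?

68

N must finish by minute 257; it takes 50 minutes, so it must start by 257 − 50 = minute 207.
M feeds into N (must start by minute 207); so M must finish by minute 207 and therefore start by minute 192.
L has to be done before M (must start by minute 192). That means finishing by minute 192, i.e. starting by 192 − 60 = minute 132.
K must finish in time for L (must start by minute 132, minus 5-minute gap → minute 127); M (must start by minute 192, minus 10-minute gap → minute 182). The tightest is minute 127, so K must start by 127 − 59 = minute 68.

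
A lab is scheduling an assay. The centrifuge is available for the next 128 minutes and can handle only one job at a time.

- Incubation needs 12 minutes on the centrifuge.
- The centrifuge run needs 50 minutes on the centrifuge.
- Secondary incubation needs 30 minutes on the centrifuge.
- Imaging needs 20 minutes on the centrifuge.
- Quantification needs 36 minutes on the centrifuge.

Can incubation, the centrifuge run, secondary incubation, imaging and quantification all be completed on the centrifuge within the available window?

No

Running back to back, the jobs need 12 + 50 + 30 + 20 + 36 = 148 minutes on the centrifuge.
Since 148 > 128, they cannot all fit.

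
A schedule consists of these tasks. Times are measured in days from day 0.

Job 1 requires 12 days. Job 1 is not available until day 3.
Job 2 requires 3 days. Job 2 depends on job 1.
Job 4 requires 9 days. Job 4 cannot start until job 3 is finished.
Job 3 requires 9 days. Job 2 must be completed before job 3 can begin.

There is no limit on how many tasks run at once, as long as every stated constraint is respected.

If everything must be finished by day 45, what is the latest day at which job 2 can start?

Job 4 has no dependents, so it just needs to finish by day 45. Starting by 45 − 9 = day 36 achieves that.
Since job 4 (must start by day 36) depends on it, job 3 must finish by day 36. Backing off its 9-day duration gives a latest start of day 27.
Since job 3 (must start by day 27) depends on it, job 2 must finish by day 27. Backing off its 3-day duration gives a latest start of day 24.

24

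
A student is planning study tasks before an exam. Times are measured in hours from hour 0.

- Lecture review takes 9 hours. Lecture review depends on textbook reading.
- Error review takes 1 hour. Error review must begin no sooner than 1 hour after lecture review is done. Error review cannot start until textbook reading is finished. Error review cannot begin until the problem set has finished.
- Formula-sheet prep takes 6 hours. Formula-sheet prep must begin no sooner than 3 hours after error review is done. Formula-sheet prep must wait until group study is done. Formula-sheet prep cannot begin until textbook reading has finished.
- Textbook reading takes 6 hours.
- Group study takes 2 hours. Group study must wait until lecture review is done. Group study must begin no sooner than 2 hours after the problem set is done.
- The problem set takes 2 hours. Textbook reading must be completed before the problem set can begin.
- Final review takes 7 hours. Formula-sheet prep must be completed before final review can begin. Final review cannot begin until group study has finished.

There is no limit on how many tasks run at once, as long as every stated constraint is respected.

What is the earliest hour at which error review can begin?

16

Nothing blocks textbook reading, so it runs from hour 0 to hour 6.
The problem set waits on textbook reading (finishes hour 6), so it starts at hour 6 and finishes at 6 + 2 = hour 8.
Lecture review cannot begin until textbook reading (finishes hour 6). It runs from hour 6 to 6 + 9 = hour 15.
Error review waits on lecture review (finishes hour 15, plus 1-hour gap → hour 16); textbook reading (finishes hour 6); the problem set (finishes hour 8). The latest of these is hour 16, which is the earliest error review can start.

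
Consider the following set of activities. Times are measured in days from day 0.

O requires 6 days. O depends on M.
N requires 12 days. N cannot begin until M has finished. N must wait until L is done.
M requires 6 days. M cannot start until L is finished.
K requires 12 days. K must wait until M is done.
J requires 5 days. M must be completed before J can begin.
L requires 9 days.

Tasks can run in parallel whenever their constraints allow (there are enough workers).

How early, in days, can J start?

15

L has no prerequisites, so it starts at day 0 and finishes at day 9.
After L (finishes day 9), M can start at day 9 and finishes at day 15.
J waits on M (finishes day 15), so the earliest it can start is day 15.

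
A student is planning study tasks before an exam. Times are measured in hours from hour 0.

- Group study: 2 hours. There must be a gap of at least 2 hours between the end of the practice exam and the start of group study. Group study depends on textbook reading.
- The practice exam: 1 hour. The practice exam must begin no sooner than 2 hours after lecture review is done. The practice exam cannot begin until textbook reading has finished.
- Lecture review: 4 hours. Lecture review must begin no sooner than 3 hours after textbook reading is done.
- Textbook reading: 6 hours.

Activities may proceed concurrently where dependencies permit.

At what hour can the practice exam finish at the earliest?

Nothing blocks textbook reading, so it runs from hour 0 to hour 6.
Lecture review cannot begin until textbook reading (finishes hour 6, plus 3-hour gap → hour 9). It runs from hour 9 to 9 + 4 = hour 13.
The practice exam needs all of lecture review (finishes hour 13, plus 2-hour gap → hour 15); textbook reading (finishes hour 6). That puts its earliest start at hour 15; it finishes at 15 + 1 = hour 16.

16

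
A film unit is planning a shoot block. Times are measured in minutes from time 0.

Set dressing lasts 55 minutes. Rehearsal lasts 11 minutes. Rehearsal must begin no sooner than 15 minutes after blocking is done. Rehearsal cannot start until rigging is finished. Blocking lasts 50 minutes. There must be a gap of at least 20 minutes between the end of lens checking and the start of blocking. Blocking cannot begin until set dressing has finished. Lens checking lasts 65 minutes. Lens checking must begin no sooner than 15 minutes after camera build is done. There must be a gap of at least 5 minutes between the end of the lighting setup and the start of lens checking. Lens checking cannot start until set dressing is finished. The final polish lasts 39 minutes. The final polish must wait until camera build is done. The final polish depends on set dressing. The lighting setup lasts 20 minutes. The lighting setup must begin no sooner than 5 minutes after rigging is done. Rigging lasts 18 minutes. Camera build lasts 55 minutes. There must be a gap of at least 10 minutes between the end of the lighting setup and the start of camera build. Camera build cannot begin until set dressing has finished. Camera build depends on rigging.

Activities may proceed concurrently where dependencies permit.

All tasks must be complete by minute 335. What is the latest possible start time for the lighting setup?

To finish by minute 335, rehearsal (duration 11) must start no later than minute 324.
Blocking feeds into rehearsal (must start by minute 324, minus 15-minute gap → minute 309); so blocking must finish by minute 309 and therefore start by minute 259.
Since blocking (must start by minute 259, minus 20-minute gap → minute 239) depends on it, lens checking must finish by minute 239. Backing off its 65-minute duration gives a latest start of minute 174.
The final polish has no dependents, so it just needs to finish by minute 335. Starting by 335 − 39 = minute 296 achieves that.
Camera build feeds lens checking (must start by minute 174, minus 15-minute gap → minute 159); the final polish (must start by minute 296). Taking the minimum, camera build must finish by minute 159 and start by 159 − 55 = minute 104.
For the lighting setup: camera build (must start by minute 104, minus 10-minute gap → minute 94); lens checking (must start by minute 174, minus 5-minute gap → minute 169). The most restrictive is minute 94; with a 20-minute duration, the lighting setup must start by minute 74.

74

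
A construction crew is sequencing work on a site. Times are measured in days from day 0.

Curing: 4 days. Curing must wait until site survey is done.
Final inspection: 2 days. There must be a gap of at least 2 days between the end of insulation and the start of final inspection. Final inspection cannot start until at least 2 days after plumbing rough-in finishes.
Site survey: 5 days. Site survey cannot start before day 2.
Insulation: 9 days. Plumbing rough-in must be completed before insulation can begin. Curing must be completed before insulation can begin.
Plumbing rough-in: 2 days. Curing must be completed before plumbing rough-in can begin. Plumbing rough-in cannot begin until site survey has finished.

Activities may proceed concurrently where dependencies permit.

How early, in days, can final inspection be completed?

After its own release at day 2, site survey can start at day 2 and finishes at day 7.
Curing cannot begin until site survey (finishes day 7). It runs from day 7 to 7 + 4 = day 11.
Plumbing rough-in has to wait for curing (finishes day 11); site survey (finishes day 7). The latest of these is day 11, so plumbing rough-in runs day 11 to 11 + 2 = day 13.
Insulation has to wait for plumbing rough-in (finishes day 13); curing (finishes day 11). The latest of these is day 13, so insulation runs day 13 to 13 + 9 = day 22.
For final inspection: insulation (finishes day 22, plus 2-day gap → day 24); plumbing rough-in (finishes day 13, plus 2-day gap → day 15). Taking the maximum gives a start of day 24, and it finishes at 24 + 2 = day 26.

26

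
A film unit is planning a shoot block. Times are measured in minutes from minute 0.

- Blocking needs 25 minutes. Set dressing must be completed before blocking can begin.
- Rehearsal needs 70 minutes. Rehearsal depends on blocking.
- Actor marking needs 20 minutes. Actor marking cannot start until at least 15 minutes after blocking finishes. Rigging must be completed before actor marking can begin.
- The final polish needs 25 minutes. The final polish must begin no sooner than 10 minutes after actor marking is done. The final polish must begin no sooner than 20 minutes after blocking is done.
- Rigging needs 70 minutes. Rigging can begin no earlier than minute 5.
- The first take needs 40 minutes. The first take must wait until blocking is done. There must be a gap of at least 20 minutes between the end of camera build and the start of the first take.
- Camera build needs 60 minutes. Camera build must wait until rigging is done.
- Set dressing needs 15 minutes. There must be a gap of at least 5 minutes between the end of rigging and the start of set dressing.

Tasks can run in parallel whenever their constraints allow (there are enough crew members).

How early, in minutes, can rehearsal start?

Rigging waits on its own release at minute 5, so it starts at minute 5 and finishes at 5 + 70 = minute 75.
Set dressing waits on rigging (finishes minute 75, plus 5-minute gap → minute 80), so it starts at minute 80 and finishes at 80 + 15 = minute 95.
Blocking waits on set dressing (finishes minute 95), so it starts at minute 95 and finishes at 95 + 25 = minute 120.
Rehearsal waits on blocking (finishes minute 120), so the earliest it can start is minute 120.

120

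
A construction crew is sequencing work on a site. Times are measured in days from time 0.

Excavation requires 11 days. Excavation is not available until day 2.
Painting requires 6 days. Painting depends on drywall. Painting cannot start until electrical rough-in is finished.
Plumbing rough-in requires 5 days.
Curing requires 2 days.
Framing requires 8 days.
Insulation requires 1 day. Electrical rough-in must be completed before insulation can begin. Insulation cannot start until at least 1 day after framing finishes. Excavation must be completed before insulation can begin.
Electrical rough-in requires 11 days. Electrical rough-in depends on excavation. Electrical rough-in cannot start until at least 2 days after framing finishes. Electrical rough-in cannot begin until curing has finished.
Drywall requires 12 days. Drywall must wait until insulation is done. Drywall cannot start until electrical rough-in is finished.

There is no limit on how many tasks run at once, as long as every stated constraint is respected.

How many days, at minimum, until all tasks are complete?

43

Plumbing rough-in has no prerequisites, so it starts at day 0 and finishes at day 5.
Framing can start immediately at day 0; it finishes at day 8.
Curing can start immediately at day 0; it finishes at day 2.
Excavation waits on its own release at day 2, so it starts at day 2 and finishes at 2 + 11 = day 13.
Electrical rough-in has to wait for excavation (finishes day 13); framing (finishes day 8, plus 2-day gap → day 10); curing (finishes day 2). The latest of these is day 13, so electrical rough-in runs day 13 to 13 + 11 = day 24.
Insulation needs all of electrical rough-in (finishes day 24); framing (finishes day 8, plus 1-day gap → day 9); excavation (finishes day 13). That puts its earliest start at day 24; it finishes at 24 + 1 = day 25.
Drywall needs all of insulation (finishes day 25); electrical rough-in (finishes day 24). That puts its earliest start at day 25; it finishes at 25 + 12 = day 37.
Painting has to wait for drywall (finishes day 37); electrical rough-in (finishes day 24). The latest of these is day 37, so painting runs day 37 to 37 + 6 = day 43.
All tasks are finished once the last one completes. Finish times: Excavation at 13, Curing at 2, Framing at 8, Plumbing rough-in at 5, Electrical rough-in at 24, Insulation at 25, Drywall at 37, Painting at 43. The latest is day 43.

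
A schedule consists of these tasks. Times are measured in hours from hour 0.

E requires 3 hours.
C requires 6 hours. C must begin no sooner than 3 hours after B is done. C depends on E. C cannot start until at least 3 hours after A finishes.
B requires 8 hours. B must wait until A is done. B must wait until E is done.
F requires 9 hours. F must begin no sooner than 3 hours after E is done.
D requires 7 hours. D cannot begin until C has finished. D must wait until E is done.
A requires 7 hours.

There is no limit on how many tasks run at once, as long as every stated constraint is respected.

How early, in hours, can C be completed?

24

E can start immediately at hour 0; it finishes at hour 3.
A has no prerequisites, so it starts at hour 0 and finishes at hour 7.
B has to wait for A (finishes hour 7); E (finishes hour 3). The latest of these is hour 7, so B runs hour 7 to 7 + 8 = hour 15.
C has to wait for B (finishes hour 15, plus 3-hour gap → hour 18); E (finishes hour 3); A (finishes hour 7, plus 3-hour gap → hour 10). The latest of these is hour 18, so C runs hour 18 to 18 + 6 = hour 24.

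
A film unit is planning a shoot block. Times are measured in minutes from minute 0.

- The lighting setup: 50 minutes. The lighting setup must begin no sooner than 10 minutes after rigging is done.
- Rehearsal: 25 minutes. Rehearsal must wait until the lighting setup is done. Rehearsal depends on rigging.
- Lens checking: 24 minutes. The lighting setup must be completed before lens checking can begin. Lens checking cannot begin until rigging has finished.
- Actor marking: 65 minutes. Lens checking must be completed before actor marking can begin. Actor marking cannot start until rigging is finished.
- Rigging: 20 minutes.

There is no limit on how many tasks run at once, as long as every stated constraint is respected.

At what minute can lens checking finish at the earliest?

Nothing blocks rigging, so it runs from minute 0 to minute 20.
The lighting setup waits on rigging (finishes minute 20, plus 10-minute gap → minute 30), so it starts at minute 30 and finishes at 30 + 50 = minute 80.
Lens checking needs all of the lighting setup (finishes minute 80); rigging (finishes minute 20). That puts its earliest start at minute 80; it finishes at 80 + 24 = minute 104.

104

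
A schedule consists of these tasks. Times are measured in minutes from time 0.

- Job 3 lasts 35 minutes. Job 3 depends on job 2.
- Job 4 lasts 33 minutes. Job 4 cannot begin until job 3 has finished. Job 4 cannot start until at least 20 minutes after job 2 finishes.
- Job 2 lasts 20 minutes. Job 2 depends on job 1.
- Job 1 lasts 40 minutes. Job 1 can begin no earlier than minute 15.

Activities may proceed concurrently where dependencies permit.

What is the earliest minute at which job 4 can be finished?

Job 1 waits on its own release at minute 15, so it starts at minute 15 and finishes at 15 + 40 = minute 55.
Job 2 cannot begin until job 1 (finishes minute 55). It runs from minute 55 to 55 + 20 = minute 75.
Job 3 waits on job 2 (finishes minute 75), so it starts at minute 75 and finishes at 75 + 35 = minute 110.
For job 4: job 3 (finishes minute 110); job 2 (finishes minute 75, plus 20-minute gap → minute 95). Taking the maximum gives a start of minute 110, and it finishes at 110 + 33 = minute 143.

143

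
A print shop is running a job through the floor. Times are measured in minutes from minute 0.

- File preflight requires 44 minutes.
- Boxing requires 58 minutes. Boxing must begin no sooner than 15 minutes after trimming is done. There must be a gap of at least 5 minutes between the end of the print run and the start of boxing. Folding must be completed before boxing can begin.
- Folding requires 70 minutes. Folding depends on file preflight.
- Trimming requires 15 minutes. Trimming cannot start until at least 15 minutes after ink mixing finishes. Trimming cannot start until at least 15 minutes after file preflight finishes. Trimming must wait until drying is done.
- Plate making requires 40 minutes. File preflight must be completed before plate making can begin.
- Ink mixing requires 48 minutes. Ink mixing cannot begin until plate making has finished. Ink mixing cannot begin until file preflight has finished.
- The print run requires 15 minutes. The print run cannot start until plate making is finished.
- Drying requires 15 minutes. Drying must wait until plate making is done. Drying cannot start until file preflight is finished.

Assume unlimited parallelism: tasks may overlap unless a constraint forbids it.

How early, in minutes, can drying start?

84

File preflight has no prerequisites, so it starts at minute 0 and finishes at minute 44.
After file preflight (finishes minute 44), plate making can start at minute 44 and finishes at minute 84.
Drying waits on plate making (finishes minute 84); file preflight (finishes minute 44). The latest of these is minute 84, which is the earliest drying can start.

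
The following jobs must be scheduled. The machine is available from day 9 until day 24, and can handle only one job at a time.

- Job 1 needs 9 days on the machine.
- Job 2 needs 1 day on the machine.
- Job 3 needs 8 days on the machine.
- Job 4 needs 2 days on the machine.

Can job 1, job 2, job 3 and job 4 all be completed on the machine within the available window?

The machine window is 24 − 9 = 15 days.
Running back to back, the jobs need 9 + 1 + 8 + 2 = 20 days on the machine.
Since 20 > 15, they cannot all fit.

No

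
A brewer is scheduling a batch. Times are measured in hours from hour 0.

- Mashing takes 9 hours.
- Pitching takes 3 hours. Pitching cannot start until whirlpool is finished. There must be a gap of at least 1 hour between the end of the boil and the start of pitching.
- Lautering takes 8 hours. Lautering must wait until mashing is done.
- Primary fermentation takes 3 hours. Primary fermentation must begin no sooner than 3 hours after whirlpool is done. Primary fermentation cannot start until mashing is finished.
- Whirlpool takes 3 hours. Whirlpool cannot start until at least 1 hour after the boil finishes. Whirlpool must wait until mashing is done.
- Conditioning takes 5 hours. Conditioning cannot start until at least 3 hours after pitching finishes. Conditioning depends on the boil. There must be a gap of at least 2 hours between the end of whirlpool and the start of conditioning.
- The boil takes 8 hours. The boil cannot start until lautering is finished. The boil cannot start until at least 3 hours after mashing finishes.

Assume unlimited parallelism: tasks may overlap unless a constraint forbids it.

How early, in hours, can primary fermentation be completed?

35

Mashing can start immediately at hour 0; it finishes at hour 9.
Lautering cannot begin until mashing (finishes hour 9). It runs from hour 9 to 9 + 8 = hour 17.
For the boil: lautering (finishes hour 17); mashing (finishes hour 9, plus 3-hour gap → hour 12). Taking the maximum gives a start of hour 17, and it finishes at 17 + 8 = hour 25.
For whirlpool: the boil (finishes hour 25, plus 1-hour gap → hour 26); mashing (finishes hour 9). Taking the maximum gives a start of hour 26, and it finishes at 26 + 3 = hour 29.
Primary fermentation has to wait for whirlpool (finishes hour 29, plus 3-hour gap → hour 32); mashing (finishes hour 9). The latest of these is hour 32, so primary fermentation runs hour 32 to 32 + 3 = hour 35.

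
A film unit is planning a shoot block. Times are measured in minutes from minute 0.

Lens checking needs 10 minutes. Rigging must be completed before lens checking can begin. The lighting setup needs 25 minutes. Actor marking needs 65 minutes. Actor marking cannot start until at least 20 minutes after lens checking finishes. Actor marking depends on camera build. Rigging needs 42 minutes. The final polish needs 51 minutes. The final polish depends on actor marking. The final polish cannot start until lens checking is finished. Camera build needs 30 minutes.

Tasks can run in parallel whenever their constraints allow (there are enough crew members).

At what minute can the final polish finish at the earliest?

Camera build has no prerequisites, so it starts at minute 0 and finishes at minute 30.
Rigging can start immediately at minute 0; it finishes at minute 42.
Lens checking waits on rigging (finishes minute 42), so it starts at minute 42 and finishes at 42 + 10 = minute 52.
Actor marking cannot start until lens checking (finishes minute 52, plus 20-minute gap → minute 72); camera build (finishes minute 30). The controlling bound is minute 72, so actor marking finishes at 72 + 65 = minute 137.
The final polish needs all of actor marking (finishes minute 137); lens checking (finishes minute 52). That puts its earliest start at minute 137; it finishes at 137 + 51 = minute 188.

188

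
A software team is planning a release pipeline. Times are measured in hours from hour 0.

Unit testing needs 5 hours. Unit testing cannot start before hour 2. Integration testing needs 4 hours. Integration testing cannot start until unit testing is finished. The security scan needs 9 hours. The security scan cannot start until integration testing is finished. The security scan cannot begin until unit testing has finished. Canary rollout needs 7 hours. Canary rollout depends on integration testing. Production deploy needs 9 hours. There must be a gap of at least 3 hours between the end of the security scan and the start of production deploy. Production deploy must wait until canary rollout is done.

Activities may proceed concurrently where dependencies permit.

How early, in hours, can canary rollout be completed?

18

Unit testing waits on its own release at hour 2, so it starts at hour 2 and finishes at 2 + 5 = hour 7.
Integration testing cannot begin until unit testing (finishes hour 7). It runs from hour 7 to 7 + 4 = hour 11.
Canary rollout cannot begin until integration testing (finishes hour 11). It runs from hour 11 to 11 + 7 = hour 18.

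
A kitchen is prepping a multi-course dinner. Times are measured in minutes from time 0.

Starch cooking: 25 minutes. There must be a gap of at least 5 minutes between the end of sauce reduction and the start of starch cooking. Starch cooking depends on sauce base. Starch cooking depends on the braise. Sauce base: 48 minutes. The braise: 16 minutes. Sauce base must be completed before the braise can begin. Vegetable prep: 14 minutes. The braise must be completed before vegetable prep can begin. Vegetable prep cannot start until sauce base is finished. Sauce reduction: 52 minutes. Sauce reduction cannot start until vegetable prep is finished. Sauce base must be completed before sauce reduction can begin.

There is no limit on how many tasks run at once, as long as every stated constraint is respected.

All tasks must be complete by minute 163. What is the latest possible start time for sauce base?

To finish by minute 163, starch cooking (duration 25) must start no later than minute 138.
Sauce reduction feeds into starch cooking (must start by minute 138, minus 5-minute gap → minute 133); so sauce reduction must finish by minute 133 and therefore start by minute 81.
Vegetable prep has to be done before sauce reduction (must start by minute 81). That means finishing by minute 81, i.e. starting by 81 − 14 = minute 67.
The braise feeds vegetable prep (must start by minute 67); starch cooking (must start by minute 138). Taking the minimum, the braise must finish by minute 67 and start by 67 − 16 = minute 51.
For sauce base: the braise (must start by minute 51); vegetable prep (must start by minute 67); sauce reduction (must start by minute 81); starch cooking (must start by minute 138). The most restrictive is minute 51; with a 48-minute duration, sauce base must start by minute 3.

3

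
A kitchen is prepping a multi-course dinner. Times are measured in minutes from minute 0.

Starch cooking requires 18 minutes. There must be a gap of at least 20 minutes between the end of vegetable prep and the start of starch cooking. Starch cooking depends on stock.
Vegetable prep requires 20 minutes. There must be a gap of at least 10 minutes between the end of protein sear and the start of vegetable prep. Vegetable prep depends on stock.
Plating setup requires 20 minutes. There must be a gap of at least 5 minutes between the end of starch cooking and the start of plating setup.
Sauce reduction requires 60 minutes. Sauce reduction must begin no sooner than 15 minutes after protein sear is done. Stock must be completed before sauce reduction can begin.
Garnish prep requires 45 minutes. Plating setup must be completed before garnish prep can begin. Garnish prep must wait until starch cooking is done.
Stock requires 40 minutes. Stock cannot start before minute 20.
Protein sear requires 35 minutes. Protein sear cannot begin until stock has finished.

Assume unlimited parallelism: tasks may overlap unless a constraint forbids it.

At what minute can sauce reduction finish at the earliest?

170

Stock waits on its own release at minute 20, so it starts at minute 20 and finishes at 20 + 40 = minute 60.
Protein sear cannot begin until stock (finishes minute 60). It runs from minute 60 to 60 + 35 = minute 95.
For sauce reduction: protein sear (finishes minute 95, plus 15-minute gap → minute 110); stock (finishes minute 60). Taking the maximum gives a start of minute 110, and it finishes at 110 + 60 = minute 170.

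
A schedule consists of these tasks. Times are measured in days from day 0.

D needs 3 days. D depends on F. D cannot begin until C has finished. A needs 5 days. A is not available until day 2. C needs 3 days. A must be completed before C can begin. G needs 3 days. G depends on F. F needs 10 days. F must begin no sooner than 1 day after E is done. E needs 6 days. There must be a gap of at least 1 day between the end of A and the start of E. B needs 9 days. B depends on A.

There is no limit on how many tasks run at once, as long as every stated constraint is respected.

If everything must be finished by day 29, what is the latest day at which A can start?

3

To finish by day 29, B (duration 9) must start no later than day 20.
D has no dependents, so it just needs to finish by day 29. Starting by 29 − 3 = day 26 achieves that.
C feeds into D (must start by day 26); so C must finish by day 26 and therefore start by day 23.
To finish by day 29, G (duration 3) must start no later than day 26.
F feeds D (must start by day 26); G (must start by day 26). Taking the minimum, F must finish by day 26 and start by 26 − 10 = day 16.
E feeds into F (must start by day 16, minus 1-day gap → day 15); so E must finish by day 15 and therefore start by day 9.
A has several dependents: B (must start by day 20); C (must start by day 23); E (must start by day 9, minus 1-day gap → day 8). The earliest of those limits is day 8, so A must start by 8 − 5 = day 3.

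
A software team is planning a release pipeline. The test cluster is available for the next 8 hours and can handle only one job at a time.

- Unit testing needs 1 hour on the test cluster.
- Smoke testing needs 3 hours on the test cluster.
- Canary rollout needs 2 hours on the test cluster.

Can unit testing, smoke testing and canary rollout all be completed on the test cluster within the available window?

Running back to back, the jobs need 1 + 3 + 2 = 6 hours on the test cluster.
Since 6 ≤ 8, they fit within the window.

Yes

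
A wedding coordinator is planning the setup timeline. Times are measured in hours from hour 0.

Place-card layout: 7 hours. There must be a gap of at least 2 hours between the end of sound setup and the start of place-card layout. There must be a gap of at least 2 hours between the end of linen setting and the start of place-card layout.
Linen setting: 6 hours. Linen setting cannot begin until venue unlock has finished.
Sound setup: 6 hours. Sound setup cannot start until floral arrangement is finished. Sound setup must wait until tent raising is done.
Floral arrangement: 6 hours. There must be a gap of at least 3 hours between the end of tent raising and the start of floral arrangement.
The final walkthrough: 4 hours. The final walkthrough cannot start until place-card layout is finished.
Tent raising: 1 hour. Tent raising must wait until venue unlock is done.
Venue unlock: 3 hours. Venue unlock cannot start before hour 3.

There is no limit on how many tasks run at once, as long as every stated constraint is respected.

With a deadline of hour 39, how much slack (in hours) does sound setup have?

4

Venue unlock waits on its own release at hour 3, so it starts at hour 3 and finishes at 3 + 3 = hour 6.
Tent raising cannot begin until venue unlock (finishes hour 6). It runs from hour 6 to 6 + 1 = hour 7.
Floral arrangement cannot begin until tent raising (finishes hour 7, plus 3-hour gap → hour 10). It runs from hour 10 to 10 + 6 = hour 16.
Sound setup cannot start until floral arrangement (finishes hour 16); tent raising (finishes hour 7). The controlling bound is hour 16, so sound setup finishes at 16 + 6 = hour 22.

Working backward from the deadline:
To finish by hour 39, the final walkthrough (duration 4) must start no later than hour 35.
Place-card layout has to be done before the final walkthrough (must start by hour 35). That means finishing by hour 35, i.e. starting by 35 − 7 = hour 28.
Sound setup has to be done before place-card layout (must start by hour 28, minus 2-hour gap → hour 26). That means finishing by hour 26, i.e. starting by 26 − 6 = hour 20.
So sound setup can start as early as hour 16 and as late as hour 20, giving 20 − 16 = 4 hours of slack.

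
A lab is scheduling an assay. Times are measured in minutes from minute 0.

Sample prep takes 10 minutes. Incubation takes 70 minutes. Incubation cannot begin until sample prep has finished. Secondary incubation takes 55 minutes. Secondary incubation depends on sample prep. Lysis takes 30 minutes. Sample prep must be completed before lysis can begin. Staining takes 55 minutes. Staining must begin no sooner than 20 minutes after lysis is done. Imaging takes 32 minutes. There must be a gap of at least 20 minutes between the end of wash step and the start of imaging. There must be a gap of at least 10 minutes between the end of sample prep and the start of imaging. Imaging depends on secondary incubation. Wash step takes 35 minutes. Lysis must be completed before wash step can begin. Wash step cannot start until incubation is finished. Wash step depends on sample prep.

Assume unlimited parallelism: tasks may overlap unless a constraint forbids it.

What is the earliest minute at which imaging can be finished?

Sample prep can start immediately at minute 0; it finishes at minute 10.
Secondary incubation cannot begin until sample prep (finishes minute 10). It runs from minute 10 to 10 + 55 = minute 65.
After sample prep (finishes minute 10), incubation can start at minute 10 and finishes at minute 80.
After sample prep (finishes minute 10), lysis can start at minute 10 and finishes at minute 40.
Wash step needs all of lysis (finishes minute 40); incubation (finishes minute 80); sample prep (finishes minute 10). That puts its earliest start at minute 80; it finishes at 80 + 35 = minute 115.
Imaging has to wait for wash step (finishes minute 115, plus 20-minute gap → minute 135); sample prep (finishes minute 10, plus 10-minute gap → minute 20); secondary incubation (finishes minute 65). The latest of these is minute 135, so imaging runs minute 135 to 135 + 32 = minute 167.

167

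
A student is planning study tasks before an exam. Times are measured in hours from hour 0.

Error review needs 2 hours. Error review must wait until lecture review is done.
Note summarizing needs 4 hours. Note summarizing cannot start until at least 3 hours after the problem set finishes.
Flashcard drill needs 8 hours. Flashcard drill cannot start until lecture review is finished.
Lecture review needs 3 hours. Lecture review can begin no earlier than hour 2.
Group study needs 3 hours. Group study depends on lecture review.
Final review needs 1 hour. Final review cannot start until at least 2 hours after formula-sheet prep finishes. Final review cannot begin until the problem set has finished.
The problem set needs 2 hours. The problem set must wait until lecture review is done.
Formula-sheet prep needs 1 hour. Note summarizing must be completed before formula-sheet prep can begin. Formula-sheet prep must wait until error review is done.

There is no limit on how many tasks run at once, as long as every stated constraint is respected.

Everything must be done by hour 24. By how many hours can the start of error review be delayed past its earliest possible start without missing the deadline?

13

Lecture review waits on its own release at hour 2, so it starts at hour 2 and finishes at 2 + 3 = hour 5.
After lecture review (finishes hour 5), error review can start at hour 5 and finishes at hour 7.

Working backward from the deadline:
Final review has no dependents, so it just needs to finish by hour 24. Starting by 24 − 1 = hour 23 achieves that.
Since final review (must start by hour 23, minus 2-hour gap → hour 21) depends on it, formula-sheet prep must finish by hour 21. Backing off its 1-hour duration gives a latest start of hour 20.
Error review has to be done before formula-sheet prep (must start by hour 20). That means finishing by hour 20, i.e. starting by 20 − 2 = hour 18.
So error review can start as early as hour 5 and as late as hour 18, giving 18 − 5 = 13 hours of slack.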